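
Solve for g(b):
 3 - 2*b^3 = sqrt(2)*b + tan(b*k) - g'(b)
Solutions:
 g(b) = C1 + b^4/2 + sqrt(2)*b^2/2 - 3*b + Piecewise((-log(cos(b*k))/k, Ne(k, 0)), (0, True))


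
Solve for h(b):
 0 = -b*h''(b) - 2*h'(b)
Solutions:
 h(b) = C1 + C2/b


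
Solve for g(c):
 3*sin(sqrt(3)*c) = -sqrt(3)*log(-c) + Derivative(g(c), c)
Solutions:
 g(c) = C1 + sqrt(3)*c*(log(-c) - 1) - sqrt(3)*cos(sqrt(3)*c)


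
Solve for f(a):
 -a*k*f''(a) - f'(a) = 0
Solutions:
 f(a) = C1 + a^(((re(k) - 1)*re(k) + im(k)^2)/(re(k)^2 + im(k)^2))*(C2*sin(log(a)*Abs(im(k))/(re(k)^2 + im(k)^2)) + C3*cos(log(a)*im(k)/(re(k)^2 + im(k)^2)))


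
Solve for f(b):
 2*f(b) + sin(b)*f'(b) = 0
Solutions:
 f(b) = C1*(cos(b) + 1)/(cos(b) - 1)


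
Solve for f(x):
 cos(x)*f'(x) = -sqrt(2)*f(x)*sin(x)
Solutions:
 f(x) = C1*cos(x)^(sqrt(2))


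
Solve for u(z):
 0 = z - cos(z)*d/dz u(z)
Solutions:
 u(z) = C1 + Integral(z/cos(z), z)


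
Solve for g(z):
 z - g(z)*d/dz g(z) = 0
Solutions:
 g(z) = -sqrt(C1 + z^2)
 g(z) = sqrt(C1 + z^2)


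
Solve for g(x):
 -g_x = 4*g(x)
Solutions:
 g(x) = C1*exp(-4*x)


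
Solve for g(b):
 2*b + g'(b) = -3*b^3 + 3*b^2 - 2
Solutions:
 g(b) = C1 - 3*b^4/4 + b^3 - b^2 - 2*b


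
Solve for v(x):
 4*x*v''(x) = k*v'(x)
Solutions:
 v(x) = C1 + x^(re(k)/4 + 1)*(C2*sin(log(x)*Abs(im(k))/4) + C3*cos(log(x)*im(k)/4))


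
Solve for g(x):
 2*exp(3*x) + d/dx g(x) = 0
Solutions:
 g(x) = C1 - 2*exp(3*x)/3


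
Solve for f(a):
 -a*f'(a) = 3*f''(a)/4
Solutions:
 f(a) = C1 + C2*erf(sqrt(6)*a/3)


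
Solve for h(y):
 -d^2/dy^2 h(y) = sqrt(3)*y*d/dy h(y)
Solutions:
 h(y) = C1 + C2*erf(sqrt(2)*3^(1/4)*y/2)


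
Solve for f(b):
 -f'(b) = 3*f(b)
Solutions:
 f(b) = C1*exp(-3*b)


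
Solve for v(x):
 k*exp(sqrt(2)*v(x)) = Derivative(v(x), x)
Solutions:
 v(x) = sqrt(2)*(2*log(-1/(C1 + k*x)) - log(2))/4


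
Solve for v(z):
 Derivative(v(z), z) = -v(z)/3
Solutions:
 v(z) = C1*exp(-z/3)


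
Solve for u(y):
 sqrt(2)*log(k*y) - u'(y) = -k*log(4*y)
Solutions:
 u(y) = C1 + y*(k + sqrt(2))*log(y) + y*(-k + 2*k*log(2) + sqrt(2)*log(k) - sqrt(2))


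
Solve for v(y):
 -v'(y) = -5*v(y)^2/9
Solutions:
 v(y) = -9/(C1 + 5*y)


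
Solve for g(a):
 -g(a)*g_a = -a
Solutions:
 g(a) = -sqrt(C1 + a^2)
 g(a) = sqrt(C1 + a^2)


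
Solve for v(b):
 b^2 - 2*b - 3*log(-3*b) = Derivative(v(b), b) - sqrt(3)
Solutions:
 v(b) = C1 + b^3/3 - b^2 - 3*b*log(-b) + b*(-3*log(3) + sqrt(3) + 3)


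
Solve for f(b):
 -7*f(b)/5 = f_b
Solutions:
 f(b) = C1*exp(-7*b/5)


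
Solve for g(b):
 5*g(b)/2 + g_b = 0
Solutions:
 g(b) = C1*exp(-5*b/2)


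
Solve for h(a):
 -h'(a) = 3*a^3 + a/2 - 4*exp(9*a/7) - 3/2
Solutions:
 h(a) = C1 - 3*a^4/4 - a^2/4 + 3*a/2 + 28*exp(9*a/7)/9


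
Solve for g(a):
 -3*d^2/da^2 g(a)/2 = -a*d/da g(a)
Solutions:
 g(a) = C1 + C2*erfi(sqrt(3)*a/3)


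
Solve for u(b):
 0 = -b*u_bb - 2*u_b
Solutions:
 u(b) = C1 + C2/b


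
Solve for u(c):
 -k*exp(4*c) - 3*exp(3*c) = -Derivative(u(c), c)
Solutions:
 u(c) = C1 + k*exp(4*c)/4 + exp(3*c)


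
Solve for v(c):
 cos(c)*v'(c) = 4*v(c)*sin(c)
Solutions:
 v(c) = C1/cos(c)^4


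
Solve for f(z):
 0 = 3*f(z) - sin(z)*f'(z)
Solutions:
 f(z) = C1*(cos(z) - 1)^(3/2)/(cos(z) + 1)^(3/2)


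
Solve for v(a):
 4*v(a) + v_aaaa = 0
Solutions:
 v(a) = (C1*sin(a) + C2*cos(a))*exp(-a) + (C3*sin(a) + C4*cos(a))*exp(a)


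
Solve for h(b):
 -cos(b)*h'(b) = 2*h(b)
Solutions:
 h(b) = C1*(sin(b) - 1)/(sin(b) + 1)


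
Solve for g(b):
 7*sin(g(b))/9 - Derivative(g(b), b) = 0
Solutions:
 -7*b/9 + log(cos(g(b)) - 1)/2 - log(cos(g(b)) + 1)/2 = C1


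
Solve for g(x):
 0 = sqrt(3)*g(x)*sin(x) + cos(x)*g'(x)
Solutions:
 g(x) = C1*cos(x)^(sqrt(3))


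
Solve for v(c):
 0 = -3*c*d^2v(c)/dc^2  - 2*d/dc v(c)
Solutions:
 v(c) = C1 + C2*c^(1/3)


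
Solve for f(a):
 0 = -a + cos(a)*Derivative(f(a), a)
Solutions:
 f(a) = C1 + Integral(a/cos(a), a)


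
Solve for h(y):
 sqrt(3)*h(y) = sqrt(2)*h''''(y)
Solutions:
 h(y) = C1*exp(-2^(7/8)*3^(1/8)*y/2) + C2*exp(2^(7/8)*3^(1/8)*y/2) + C3*sin(2^(7/8)*3^(1/8)*y/2) + C4*cos(2^(7/8)*3^(1/8)*y/2)


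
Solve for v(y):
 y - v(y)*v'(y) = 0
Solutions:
 v(y) = -sqrt(C1 + y^2)
 v(y) = sqrt(C1 + y^2)


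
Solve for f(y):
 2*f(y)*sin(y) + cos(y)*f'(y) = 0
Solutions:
 f(y) = C1*cos(y)^2


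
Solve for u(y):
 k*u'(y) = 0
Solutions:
 u(y) = C1


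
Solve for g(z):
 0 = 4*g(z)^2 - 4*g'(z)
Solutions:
 g(z) = -1/(C1 + z)


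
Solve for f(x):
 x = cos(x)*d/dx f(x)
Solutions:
 f(x) = C1 + Integral(x/cos(x), x)


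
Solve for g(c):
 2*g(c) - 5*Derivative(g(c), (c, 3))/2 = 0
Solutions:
 g(c) = C3*exp(10^(2/3)*c/5) + (C1*sin(10^(2/3)*sqrt(3)*c/10) + C2*cos(10^(2/3)*sqrt(3)*c/10))*exp(-10^(2/3)*c/10)


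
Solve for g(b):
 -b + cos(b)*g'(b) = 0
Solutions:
 g(b) = C1 + Integral(b/cos(b), b)


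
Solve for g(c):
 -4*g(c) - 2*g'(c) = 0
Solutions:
 g(c) = C1*exp(-2*c)


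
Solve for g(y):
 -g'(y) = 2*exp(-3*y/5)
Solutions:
 g(y) = C1 + 10*exp(-3*y/5)/3


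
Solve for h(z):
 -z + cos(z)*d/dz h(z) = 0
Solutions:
 h(z) = C1 + Integral(z/cos(z), z)


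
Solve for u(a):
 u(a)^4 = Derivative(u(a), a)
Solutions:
 u(a) = (-1/(C1 + 3*a))^(1/3)
 u(a) = (-1/(C1 + a))^(1/3)*(-3^(2/3) - 3*3^(1/6)*I)/6
 u(a) = (-1/(C1 + a))^(1/3)*(-3^(2/3) + 3*3^(1/6)*I)/6


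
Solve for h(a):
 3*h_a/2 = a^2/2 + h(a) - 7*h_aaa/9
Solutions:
 h(a) = C1*exp(42^(1/3)*a*(-3^(1/3)*(14 + sqrt(322))^(1/3) + 3*14^(1/3)/(14 + sqrt(322))^(1/3))/28)*sin(3*14^(1/3)*3^(1/6)*a*(14^(1/3)*3^(2/3)/(14 + sqrt(322))^(1/3) + (14 + sqrt(322))^(1/3))/28) + C2*exp(42^(1/3)*a*(-3^(1/3)*(14 + sqrt(322))^(1/3) + 3*14^(1/3)/(14 + sqrt(322))^(1/3))/28)*cos(3*14^(1/3)*3^(1/6)*a*(14^(1/3)*3^(2/3)/(14 + sqrt(322))^(1/3) + (14 + sqrt(322))^(1/3))/28) + C3*exp(-42^(1/3)*a*(-3^(1/3)*(14 + sqrt(322))^(1/3) + 3*14^(1/3)/(14 + sqrt(322))^(1/3))/14) - a^2/2 - 3*a/2 - 9/4


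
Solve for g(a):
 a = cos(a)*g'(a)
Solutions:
 g(a) = C1 + Integral(a/cos(a), a)


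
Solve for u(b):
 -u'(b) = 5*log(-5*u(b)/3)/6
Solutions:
 6*Integral(1/(log(-_y) - log(3) + log(5)), (_y, u(b)))/5 = C1 - b


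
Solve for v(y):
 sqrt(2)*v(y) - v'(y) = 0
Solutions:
 v(y) = C1*exp(sqrt(2)*y)


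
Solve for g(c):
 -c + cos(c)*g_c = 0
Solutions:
 g(c) = C1 + Integral(c/cos(c), c)


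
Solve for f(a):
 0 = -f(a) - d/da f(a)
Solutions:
 f(a) = C1*exp(-a)


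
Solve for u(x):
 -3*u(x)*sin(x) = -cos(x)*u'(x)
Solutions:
 u(x) = C1/cos(x)^3


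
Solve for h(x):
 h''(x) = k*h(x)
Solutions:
 h(x) = C1*exp(-sqrt(k)*x) + C2*exp(sqrt(k)*x)


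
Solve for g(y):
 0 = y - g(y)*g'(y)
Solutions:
 g(y) = -sqrt(C1 + y^2)
 g(y) = sqrt(C1 + y^2)


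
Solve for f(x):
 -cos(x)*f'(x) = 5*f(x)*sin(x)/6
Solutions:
 f(x) = C1*cos(x)^(5/6)


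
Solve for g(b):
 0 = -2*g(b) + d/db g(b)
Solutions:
 g(b) = C1*exp(2*b)


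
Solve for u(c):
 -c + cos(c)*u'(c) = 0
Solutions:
 u(c) = C1 + Integral(c/cos(c), c)


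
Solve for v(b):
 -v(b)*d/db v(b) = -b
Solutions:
 v(b) = -sqrt(C1 + b^2)
 v(b) = sqrt(C1 + b^2)


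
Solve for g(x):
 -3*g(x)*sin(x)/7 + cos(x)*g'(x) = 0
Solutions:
 g(x) = C1/cos(x)^(3/7)


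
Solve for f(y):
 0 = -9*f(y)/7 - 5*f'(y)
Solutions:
 f(y) = C1*exp(-9*y/35)


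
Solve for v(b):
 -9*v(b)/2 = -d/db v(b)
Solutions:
 v(b) = C1*exp(9*b/2)


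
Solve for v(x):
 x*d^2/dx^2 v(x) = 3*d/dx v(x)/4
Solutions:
 v(x) = C1 + C2*x^(7/4)


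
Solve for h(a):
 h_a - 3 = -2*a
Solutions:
 h(a) = C1 - a^2 + 3*a


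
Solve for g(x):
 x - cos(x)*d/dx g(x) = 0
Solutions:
 g(x) = C1 + Integral(x/cos(x), x)


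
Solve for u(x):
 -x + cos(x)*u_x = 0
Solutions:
 u(x) = C1 + Integral(x/cos(x), x)


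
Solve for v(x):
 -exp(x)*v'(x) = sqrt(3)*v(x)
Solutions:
 v(x) = C1*exp(sqrt(3)*exp(-x))


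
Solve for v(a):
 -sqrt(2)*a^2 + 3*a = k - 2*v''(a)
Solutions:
 v(a) = C1 + C2*a + sqrt(2)*a^4/24 - a^3/4 + a^2*k/4


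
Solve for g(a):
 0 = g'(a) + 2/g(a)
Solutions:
 g(a) = -sqrt(C1 - 4*a)
 g(a) = sqrt(C1 - 4*a)


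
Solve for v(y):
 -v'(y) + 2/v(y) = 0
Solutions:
 v(y) = -sqrt(C1 + 4*y)
 v(y) = sqrt(C1 + 4*y)


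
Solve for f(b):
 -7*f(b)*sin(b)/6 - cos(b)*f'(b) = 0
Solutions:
 f(b) = C1*cos(b)^(7/6)


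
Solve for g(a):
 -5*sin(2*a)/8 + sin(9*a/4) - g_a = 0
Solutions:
 g(a) = C1 + 5*cos(2*a)/16 - 4*cos(9*a/4)/9


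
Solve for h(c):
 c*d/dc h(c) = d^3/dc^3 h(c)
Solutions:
 h(c) = C1 + Integral(C2*airyai(c) + C3*airybi(c), c)


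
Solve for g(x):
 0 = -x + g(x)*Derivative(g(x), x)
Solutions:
 g(x) = -sqrt(C1 + x^2)
 g(x) = sqrt(C1 + x^2)


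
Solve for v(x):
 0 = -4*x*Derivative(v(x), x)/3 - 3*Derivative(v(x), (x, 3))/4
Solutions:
 v(x) = C1 + Integral(C2*airyai(-2*6^(1/3)*x/3) + C3*airybi(-2*6^(1/3)*x/3), x)


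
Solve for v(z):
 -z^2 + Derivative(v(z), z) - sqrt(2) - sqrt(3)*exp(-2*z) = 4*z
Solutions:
 v(z) = C1 + z^3/3 + 2*z^2 + sqrt(2)*z - sqrt(3)*exp(-2*z)/2


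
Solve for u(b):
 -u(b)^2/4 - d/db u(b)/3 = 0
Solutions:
 u(b) = 4/(C1 + 3*b)


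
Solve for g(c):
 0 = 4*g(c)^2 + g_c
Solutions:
 g(c) = 1/(C1 + 4*c)


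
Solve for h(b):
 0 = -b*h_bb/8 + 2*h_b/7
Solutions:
 h(b) = C1 + C2*b^(23/7)


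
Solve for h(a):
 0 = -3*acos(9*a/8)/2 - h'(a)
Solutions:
 h(a) = C1 - 3*a*acos(9*a/8)/2 + sqrt(64 - 81*a^2)/6


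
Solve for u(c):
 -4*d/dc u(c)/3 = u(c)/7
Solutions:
 u(c) = C1*exp(-3*c/28)


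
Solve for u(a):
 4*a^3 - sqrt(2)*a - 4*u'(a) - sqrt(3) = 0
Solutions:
 u(a) = C1 + a^4/4 - sqrt(2)*a^2/8 - sqrt(3)*a/4


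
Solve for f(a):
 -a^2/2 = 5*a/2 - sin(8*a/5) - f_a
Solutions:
 f(a) = C1 + a^3/6 + 5*a^2/4 + 5*cos(8*a/5)/8


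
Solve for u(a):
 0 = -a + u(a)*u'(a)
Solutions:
 u(a) = -sqrt(C1 + a^2)
 u(a) = sqrt(C1 + a^2)


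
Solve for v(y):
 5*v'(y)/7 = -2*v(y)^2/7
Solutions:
 v(y) = 5/(C1 + 2*y)


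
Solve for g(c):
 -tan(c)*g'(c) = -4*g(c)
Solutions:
 g(c) = C1*sin(c)^4


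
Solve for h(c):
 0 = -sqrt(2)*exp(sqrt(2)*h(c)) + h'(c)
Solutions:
 h(c) = sqrt(2)*(2*log(-1/(C1 + sqrt(2)*c)) - log(2))/4


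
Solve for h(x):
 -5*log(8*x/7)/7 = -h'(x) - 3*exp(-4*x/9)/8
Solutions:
 h(x) = C1 + 5*x*log(x)/7 + 5*x*(-log(7) - 1 + 3*log(2))/7 + 27*exp(-4*x/9)/32


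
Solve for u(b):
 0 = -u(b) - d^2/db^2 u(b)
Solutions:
 u(b) = C1*sin(b) + C2*cos(b)


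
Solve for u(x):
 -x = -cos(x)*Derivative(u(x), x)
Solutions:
 u(x) = C1 + Integral(x/cos(x), x)


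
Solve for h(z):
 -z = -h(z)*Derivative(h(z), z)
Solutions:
 h(z) = -sqrt(C1 + z^2)
 h(z) = sqrt(C1 + z^2)


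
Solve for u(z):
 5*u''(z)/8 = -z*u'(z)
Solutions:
 u(z) = C1 + C2*erf(2*sqrt(5)*z/5)


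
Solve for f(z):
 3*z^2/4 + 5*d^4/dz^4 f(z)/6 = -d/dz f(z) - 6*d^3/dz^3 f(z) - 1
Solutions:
 f(z) = C1 + C2*exp(z*(-24 + 48*3^(2/3)/(5*sqrt(1177) + 601)^(1/3) + 3^(1/3)*(5*sqrt(1177) + 601)^(1/3))/10)*sin(3^(1/6)*z*(-3^(2/3)*(5*sqrt(1177) + 601)^(1/3) + 144/(5*sqrt(1177) + 601)^(1/3))/10) + C3*exp(z*(-24 + 48*3^(2/3)/(5*sqrt(1177) + 601)^(1/3) + 3^(1/3)*(5*sqrt(1177) + 601)^(1/3))/10)*cos(3^(1/6)*z*(-3^(2/3)*(5*sqrt(1177) + 601)^(1/3) + 144/(5*sqrt(1177) + 601)^(1/3))/10) + C4*exp(-z*(48*3^(2/3)/(5*sqrt(1177) + 601)^(1/3) + 12 + 3^(1/3)*(5*sqrt(1177) + 601)^(1/3))/5) - z^3/4 + 8*z


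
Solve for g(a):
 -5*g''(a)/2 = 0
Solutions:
 g(a) = C1 + C2*a


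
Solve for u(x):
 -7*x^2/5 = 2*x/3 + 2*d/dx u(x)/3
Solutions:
 u(x) = C1 - 7*x^3/10 - x^2/2


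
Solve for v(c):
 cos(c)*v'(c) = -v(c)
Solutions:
 v(c) = C1*sqrt(sin(c) - 1)/sqrt(sin(c) + 1)


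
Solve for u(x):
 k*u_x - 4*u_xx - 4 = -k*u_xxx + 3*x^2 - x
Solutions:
 u(x) = C1 + C2*exp(x*(2 - sqrt(4 - k^2))/k) + C3*exp(x*(sqrt(4 - k^2) + 2)/k) + x^3/k - x^2/(2*k) - 2*x/k + 12*x^2/k^2 - 4*x/k^2 + 96*x/k^3


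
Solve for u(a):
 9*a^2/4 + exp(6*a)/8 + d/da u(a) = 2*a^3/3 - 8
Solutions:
 u(a) = C1 + a^4/6 - 3*a^3/4 - 8*a - exp(6*a)/48


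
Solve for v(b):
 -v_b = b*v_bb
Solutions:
 v(b) = C1 + C2*log(b)


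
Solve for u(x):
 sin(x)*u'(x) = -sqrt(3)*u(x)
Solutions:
 u(x) = C1*(cos(x) + 1)^(sqrt(3)/2)/(cos(x) - 1)^(sqrt(3)/2)


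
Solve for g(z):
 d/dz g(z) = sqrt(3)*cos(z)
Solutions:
 g(z) = C1 + sqrt(3)*sin(z)


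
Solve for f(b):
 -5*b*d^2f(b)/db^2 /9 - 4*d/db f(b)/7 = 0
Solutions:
 f(b) = C1 + C2/b^(1/35)


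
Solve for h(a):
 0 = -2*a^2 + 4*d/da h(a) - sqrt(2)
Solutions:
 h(a) = C1 + a^3/6 + sqrt(2)*a/4


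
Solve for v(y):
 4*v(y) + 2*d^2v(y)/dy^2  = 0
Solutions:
 v(y) = C1*sin(sqrt(2)*y) + C2*cos(sqrt(2)*y)


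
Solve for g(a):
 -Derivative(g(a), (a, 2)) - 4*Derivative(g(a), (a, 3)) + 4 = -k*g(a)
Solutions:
 g(a) = C1*exp(-a*((-216*k + sqrt((1 - 216*k)^2 - 1) + 1)^(1/3) + 1 + (-216*k + sqrt((1 - 216*k)^2 - 1) + 1)^(-1/3))/12) + C2*exp(a*((-216*k + sqrt((1 - 216*k)^2 - 1) + 1)^(1/3) - sqrt(3)*I*(-216*k + sqrt((1 - 216*k)^2 - 1) + 1)^(1/3) - 2 - 4/((-1 + sqrt(3)*I)*(-216*k + sqrt((1 - 216*k)^2 - 1) + 1)^(1/3)))/24) + C3*exp(a*((-216*k + sqrt((1 - 216*k)^2 - 1) + 1)^(1/3) + sqrt(3)*I*(-216*k + sqrt((1 - 216*k)^2 - 1) + 1)^(1/3) - 2 + 4/((1 + sqrt(3)*I)*(-216*k + sqrt((1 - 216*k)^2 - 1) + 1)^(1/3)))/24) - 4/k


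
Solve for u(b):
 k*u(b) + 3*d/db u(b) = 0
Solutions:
 u(b) = C1*exp(-b*k/3)


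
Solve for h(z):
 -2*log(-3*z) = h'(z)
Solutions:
 h(z) = C1 - 2*z*log(-z) + 2*z*(1 - log(3))


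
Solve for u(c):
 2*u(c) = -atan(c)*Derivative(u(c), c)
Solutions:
 u(c) = C1*exp(-2*Integral(1/atan(c), c))


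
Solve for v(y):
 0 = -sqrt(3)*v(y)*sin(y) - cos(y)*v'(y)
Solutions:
 v(y) = C1*cos(y)^(sqrt(3))


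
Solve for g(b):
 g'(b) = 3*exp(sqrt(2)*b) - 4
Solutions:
 g(b) = C1 - 4*b + 3*sqrt(2)*exp(sqrt(2)*b)/2


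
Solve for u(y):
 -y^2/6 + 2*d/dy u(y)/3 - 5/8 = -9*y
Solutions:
 u(y) = C1 + y^3/12 - 27*y^2/4 + 15*y/16


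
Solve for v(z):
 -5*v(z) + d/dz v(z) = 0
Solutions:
 v(z) = C1*exp(5*z)


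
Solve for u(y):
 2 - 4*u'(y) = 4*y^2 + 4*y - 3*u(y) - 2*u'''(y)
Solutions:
 u(y) = C1*exp(6^(1/3)*y*(4*6^(1/3)/(sqrt(345) + 27)^(1/3) + (sqrt(345) + 27)^(1/3))/12)*sin(2^(1/3)*3^(1/6)*y*(-3^(2/3)*(sqrt(345) + 27)^(1/3)/12 + 2^(1/3)/(sqrt(345) + 27)^(1/3))) + C2*exp(6^(1/3)*y*(4*6^(1/3)/(sqrt(345) + 27)^(1/3) + (sqrt(345) + 27)^(1/3))/12)*cos(2^(1/3)*3^(1/6)*y*(-3^(2/3)*(sqrt(345) + 27)^(1/3)/12 + 2^(1/3)/(sqrt(345) + 27)^(1/3))) + C3*exp(-6^(1/3)*y*(4*6^(1/3)/(sqrt(345) + 27)^(1/3) + (sqrt(345) + 27)^(1/3))/6) + 4*y^2/3 + 44*y/9 + 158/27


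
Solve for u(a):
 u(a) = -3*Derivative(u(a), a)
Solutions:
 u(a) = C1*exp(-a/3)


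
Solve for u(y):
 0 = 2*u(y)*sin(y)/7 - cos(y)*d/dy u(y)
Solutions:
 u(y) = C1/cos(y)^(2/7)


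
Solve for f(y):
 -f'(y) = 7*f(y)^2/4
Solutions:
 f(y) = 4/(C1 + 7*y)


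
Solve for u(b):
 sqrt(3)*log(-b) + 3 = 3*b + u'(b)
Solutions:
 u(b) = C1 - 3*b^2/2 + sqrt(3)*b*log(-b) + b*(3 - sqrt(3))


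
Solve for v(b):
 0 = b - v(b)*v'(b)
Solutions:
 v(b) = -sqrt(C1 + b^2)
 v(b) = sqrt(C1 + b^2)


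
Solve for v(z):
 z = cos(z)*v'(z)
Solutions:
 v(z) = C1 + Integral(z/cos(z), z)


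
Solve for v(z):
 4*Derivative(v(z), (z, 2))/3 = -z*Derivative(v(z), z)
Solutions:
 v(z) = C1 + C2*erf(sqrt(6)*z/4)


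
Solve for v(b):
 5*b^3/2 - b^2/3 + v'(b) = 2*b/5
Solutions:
 v(b) = C1 - 5*b^4/8 + b^3/9 + b^2/5


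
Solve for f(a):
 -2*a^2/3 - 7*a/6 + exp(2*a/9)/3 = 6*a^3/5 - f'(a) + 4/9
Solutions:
 f(a) = C1 + 3*a^4/10 + 2*a^3/9 + 7*a^2/12 + 4*a/9 - 3*exp(2*a/9)/2


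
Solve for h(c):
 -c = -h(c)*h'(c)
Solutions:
 h(c) = -sqrt(C1 + c^2)
 h(c) = sqrt(C1 + c^2)


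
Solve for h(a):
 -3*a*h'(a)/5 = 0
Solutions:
 h(a) = C1


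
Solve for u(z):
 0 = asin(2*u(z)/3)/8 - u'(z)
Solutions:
 Integral(1/asin(2*_y/3), (_y, u(z))) = C1 + z/8


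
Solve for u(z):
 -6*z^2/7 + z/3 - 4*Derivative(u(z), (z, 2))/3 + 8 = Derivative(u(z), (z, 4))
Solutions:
 u(z) = C1 + C2*z + C3*sin(2*sqrt(3)*z/3) + C4*cos(2*sqrt(3)*z/3) - 3*z^4/56 + z^3/24 + 195*z^2/56


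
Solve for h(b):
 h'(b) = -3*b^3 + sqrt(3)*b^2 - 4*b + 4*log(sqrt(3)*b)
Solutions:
 h(b) = C1 - 3*b^4/4 + sqrt(3)*b^3/3 - 2*b^2 + 4*b*log(b) - 4*b + b*log(9)


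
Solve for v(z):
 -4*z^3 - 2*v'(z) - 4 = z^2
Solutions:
 v(z) = C1 - z^4/2 - z^3/6 - 2*z


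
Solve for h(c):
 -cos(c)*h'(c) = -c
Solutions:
 h(c) = C1 + Integral(c/cos(c), c)


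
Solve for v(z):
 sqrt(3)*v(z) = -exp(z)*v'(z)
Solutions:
 v(z) = C1*exp(sqrt(3)*exp(-z))


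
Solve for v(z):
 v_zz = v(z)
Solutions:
 v(z) = C1*exp(-z) + C2*exp(z)


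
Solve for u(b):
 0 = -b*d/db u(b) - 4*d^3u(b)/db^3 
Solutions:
 u(b) = C1 + Integral(C2*airyai(-2^(1/3)*b/2) + C3*airybi(-2^(1/3)*b/2), b)


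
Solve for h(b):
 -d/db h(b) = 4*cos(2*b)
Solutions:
 h(b) = C1 - 2*sin(2*b)


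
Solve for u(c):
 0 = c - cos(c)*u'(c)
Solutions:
 u(c) = C1 + Integral(c/cos(c), c)


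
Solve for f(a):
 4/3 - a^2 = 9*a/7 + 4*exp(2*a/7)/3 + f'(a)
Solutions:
 f(a) = C1 - a^3/3 - 9*a^2/14 + 4*a/3 - 14*exp(2*a/7)/3


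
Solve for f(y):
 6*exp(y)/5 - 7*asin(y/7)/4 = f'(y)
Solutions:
 f(y) = C1 - 7*y*asin(y/7)/4 - 7*sqrt(49 - y^2)/4 + 6*exp(y)/5


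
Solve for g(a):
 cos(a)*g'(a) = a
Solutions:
 g(a) = C1 + Integral(a/cos(a), a)


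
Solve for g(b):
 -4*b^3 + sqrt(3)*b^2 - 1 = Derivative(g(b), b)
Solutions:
 g(b) = C1 - b^4 + sqrt(3)*b^3/3 - b


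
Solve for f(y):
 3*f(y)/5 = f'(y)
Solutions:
 f(y) = C1*exp(3*y/5)


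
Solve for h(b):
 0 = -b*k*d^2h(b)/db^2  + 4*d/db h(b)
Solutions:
 h(b) = C1 + b^(((re(k) + 4)*re(k) + im(k)^2)/(re(k)^2 + im(k)^2))*(C2*sin(4*log(b)*Abs(im(k))/(re(k)^2 + im(k)^2)) + C3*cos(4*log(b)*im(k)/(re(k)^2 + im(k)^2)))


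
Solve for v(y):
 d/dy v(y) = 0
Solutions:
 v(y) = C1


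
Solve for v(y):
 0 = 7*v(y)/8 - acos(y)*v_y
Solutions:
 v(y) = C1*exp(7*Integral(1/acos(y), y)/8)


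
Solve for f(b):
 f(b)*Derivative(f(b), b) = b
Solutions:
 f(b) = -sqrt(C1 + b^2)
 f(b) = sqrt(C1 + b^2)


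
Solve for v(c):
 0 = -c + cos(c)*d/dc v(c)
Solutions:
 v(c) = C1 + Integral(c/cos(c), c)


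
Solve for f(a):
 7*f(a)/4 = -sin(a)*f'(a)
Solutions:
 f(a) = C1*(cos(a) + 1)^(7/8)/(cos(a) - 1)^(7/8)


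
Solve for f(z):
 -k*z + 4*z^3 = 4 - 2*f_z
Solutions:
 f(z) = C1 + k*z^2/4 - z^4/2 + 2*z


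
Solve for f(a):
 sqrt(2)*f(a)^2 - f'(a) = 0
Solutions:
 f(a) = -1/(C1 + sqrt(2)*a)


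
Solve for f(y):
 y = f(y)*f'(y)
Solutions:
 f(y) = -sqrt(C1 + y^2)
 f(y) = sqrt(C1 + y^2)


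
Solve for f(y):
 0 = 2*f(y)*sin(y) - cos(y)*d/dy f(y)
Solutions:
 f(y) = C1/cos(y)^2


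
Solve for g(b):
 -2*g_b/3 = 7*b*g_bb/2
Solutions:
 g(b) = C1 + C2*b^(17/21)


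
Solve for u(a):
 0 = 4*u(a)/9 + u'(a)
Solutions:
 u(a) = C1*exp(-4*a/9)


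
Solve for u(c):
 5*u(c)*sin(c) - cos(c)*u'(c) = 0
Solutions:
 u(c) = C1/cos(c)^5


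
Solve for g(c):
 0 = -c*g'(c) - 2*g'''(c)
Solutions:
 g(c) = C1 + Integral(C2*airyai(-2^(2/3)*c/2) + C3*airybi(-2^(2/3)*c/2), c)


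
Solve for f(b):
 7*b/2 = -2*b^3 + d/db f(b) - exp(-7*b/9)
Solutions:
 f(b) = C1 + b^4/2 + 7*b^2/4 - 9*exp(-7*b/9)/7


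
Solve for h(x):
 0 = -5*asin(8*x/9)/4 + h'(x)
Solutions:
 h(x) = C1 + 5*x*asin(8*x/9)/4 + 5*sqrt(81 - 64*x^2)/32


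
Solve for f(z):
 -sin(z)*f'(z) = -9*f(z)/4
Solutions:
 f(z) = C1*(cos(z) - 1)^(9/8)/(cos(z) + 1)^(9/8)


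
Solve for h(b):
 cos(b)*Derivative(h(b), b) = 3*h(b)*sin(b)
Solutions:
 h(b) = C1/cos(b)^3


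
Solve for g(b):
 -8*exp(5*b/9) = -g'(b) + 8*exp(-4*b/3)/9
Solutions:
 g(b) = C1 + 72*exp(5*b/9)/5 - 2*exp(-4*b/3)/3


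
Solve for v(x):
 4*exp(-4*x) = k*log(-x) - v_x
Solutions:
 v(x) = C1 + k*x*log(-x) - k*x + exp(-4*x)


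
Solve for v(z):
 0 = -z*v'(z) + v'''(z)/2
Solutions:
 v(z) = C1 + Integral(C2*airyai(2^(1/3)*z) + C3*airybi(2^(1/3)*z), z)


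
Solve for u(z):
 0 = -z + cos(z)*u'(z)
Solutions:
 u(z) = C1 + Integral(z/cos(z), z)


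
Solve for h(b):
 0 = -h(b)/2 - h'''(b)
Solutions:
 h(b) = C3*exp(-2^(2/3)*b/2) + (C1*sin(2^(2/3)*sqrt(3)*b/4) + C2*cos(2^(2/3)*sqrt(3)*b/4))*exp(2^(2/3)*b/4)


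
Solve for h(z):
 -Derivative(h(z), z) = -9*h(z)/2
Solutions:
 h(z) = C1*exp(9*z/2)


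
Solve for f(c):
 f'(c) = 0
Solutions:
 f(c) = C1


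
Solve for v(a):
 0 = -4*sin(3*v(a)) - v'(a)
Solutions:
 v(a) = -acos((-C1 - exp(24*a))/(C1 - exp(24*a)))/3 + 2*pi/3
 v(a) = acos((-C1 - exp(24*a))/(C1 - exp(24*a)))/3


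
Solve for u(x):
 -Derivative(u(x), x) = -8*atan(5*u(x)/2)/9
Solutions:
 Integral(1/atan(5*_y/2), (_y, u(x))) = C1 + 8*x/9


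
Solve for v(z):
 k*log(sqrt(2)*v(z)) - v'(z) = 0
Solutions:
 Integral(1/(2*log(_y) + log(2)), (_y, v(z))) = C1 + k*z/2


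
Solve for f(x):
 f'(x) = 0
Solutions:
 f(x) = C1


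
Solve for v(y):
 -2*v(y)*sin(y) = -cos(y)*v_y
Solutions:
 v(y) = C1/cos(y)^2


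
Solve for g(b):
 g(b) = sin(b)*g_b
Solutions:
 g(b) = C1*sqrt(cos(b) - 1)/sqrt(cos(b) + 1)


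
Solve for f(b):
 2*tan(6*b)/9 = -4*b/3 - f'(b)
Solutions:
 f(b) = C1 - 2*b^2/3 + log(cos(6*b))/27


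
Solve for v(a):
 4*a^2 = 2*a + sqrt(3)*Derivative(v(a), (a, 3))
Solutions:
 v(a) = C1 + C2*a + C3*a^2 + sqrt(3)*a^5/45 - sqrt(3)*a^4/36


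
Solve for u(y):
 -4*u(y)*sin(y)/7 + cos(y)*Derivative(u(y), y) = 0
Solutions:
 u(y) = C1/cos(y)^(4/7)


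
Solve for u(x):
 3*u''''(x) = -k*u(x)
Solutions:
 u(x) = C1*exp(-3^(3/4)*x*(-k)^(1/4)/3) + C2*exp(3^(3/4)*x*(-k)^(1/4)/3) + C3*exp(-3^(3/4)*I*x*(-k)^(1/4)/3) + C4*exp(3^(3/4)*I*x*(-k)^(1/4)/3)


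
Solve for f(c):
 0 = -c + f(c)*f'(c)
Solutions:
 f(c) = -sqrt(C1 + c^2)
 f(c) = sqrt(C1 + c^2)


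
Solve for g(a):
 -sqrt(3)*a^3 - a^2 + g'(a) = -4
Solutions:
 g(a) = C1 + sqrt(3)*a^4/4 + a^3/3 - 4*a


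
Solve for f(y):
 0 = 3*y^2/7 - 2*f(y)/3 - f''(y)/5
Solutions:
 f(y) = C1*sin(sqrt(30)*y/3) + C2*cos(sqrt(30)*y/3) + 9*y^2/14 - 27/70


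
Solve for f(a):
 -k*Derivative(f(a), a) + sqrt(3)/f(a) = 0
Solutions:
 f(a) = -sqrt(C1 + 2*sqrt(3)*a/k)
 f(a) = sqrt(C1 + 2*sqrt(3)*a/k)


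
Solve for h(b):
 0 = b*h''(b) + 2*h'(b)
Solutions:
 h(b) = C1 + C2/b


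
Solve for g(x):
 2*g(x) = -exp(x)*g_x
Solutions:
 g(x) = C1*exp(2*exp(-x))


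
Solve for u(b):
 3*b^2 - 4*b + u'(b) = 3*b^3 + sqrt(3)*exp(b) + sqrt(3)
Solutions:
 u(b) = C1 + 3*b^4/4 - b^3 + 2*b^2 + sqrt(3)*b + sqrt(3)*exp(b)


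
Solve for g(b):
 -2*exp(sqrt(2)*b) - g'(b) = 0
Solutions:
 g(b) = C1 - sqrt(2)*exp(sqrt(2)*b)


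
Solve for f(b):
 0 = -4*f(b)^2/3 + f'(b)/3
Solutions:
 f(b) = -1/(C1 + 4*b)


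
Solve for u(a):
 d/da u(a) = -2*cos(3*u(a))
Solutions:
 u(a) = -asin((C1 + exp(12*a))/(C1 - exp(12*a)))/3 + pi/3
 u(a) = asin((C1 + exp(12*a))/(C1 - exp(12*a)))/3


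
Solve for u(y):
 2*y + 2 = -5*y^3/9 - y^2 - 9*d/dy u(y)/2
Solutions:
 u(y) = C1 - 5*y^4/162 - 2*y^3/27 - 2*y^2/9 - 4*y/9


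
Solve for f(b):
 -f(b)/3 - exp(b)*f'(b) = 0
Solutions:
 f(b) = C1*exp(exp(-b)/3)


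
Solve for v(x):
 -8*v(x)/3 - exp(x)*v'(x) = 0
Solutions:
 v(x) = C1*exp(8*exp(-x)/3)


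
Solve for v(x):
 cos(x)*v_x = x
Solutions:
 v(x) = C1 + Integral(x/cos(x), x)


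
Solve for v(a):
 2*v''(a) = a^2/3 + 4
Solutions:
 v(a) = C1 + C2*a + a^4/72 + a^2


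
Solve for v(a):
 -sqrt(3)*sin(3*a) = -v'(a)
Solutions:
 v(a) = C1 - sqrt(3)*cos(3*a)/3


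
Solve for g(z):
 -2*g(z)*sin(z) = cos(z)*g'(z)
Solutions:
 g(z) = C1*cos(z)^2


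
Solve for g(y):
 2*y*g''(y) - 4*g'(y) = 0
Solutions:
 g(y) = C1 + C2*y^3


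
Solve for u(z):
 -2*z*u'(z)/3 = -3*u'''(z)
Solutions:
 u(z) = C1 + Integral(C2*airyai(6^(1/3)*z/3) + C3*airybi(6^(1/3)*z/3), z)


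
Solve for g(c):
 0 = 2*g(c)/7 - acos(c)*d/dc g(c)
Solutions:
 g(c) = C1*exp(2*Integral(1/acos(c), c)/7)


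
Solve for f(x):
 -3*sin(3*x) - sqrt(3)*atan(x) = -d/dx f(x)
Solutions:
 f(x) = C1 + sqrt(3)*(x*atan(x) - log(x^2 + 1)/2) - cos(3*x)


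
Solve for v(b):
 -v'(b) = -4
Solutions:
 v(b) = C1 + 4*b


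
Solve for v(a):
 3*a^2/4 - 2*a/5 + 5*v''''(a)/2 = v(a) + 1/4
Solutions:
 v(a) = C1*exp(-2^(1/4)*5^(3/4)*a/5) + C2*exp(2^(1/4)*5^(3/4)*a/5) + C3*sin(2^(1/4)*5^(3/4)*a/5) + C4*cos(2^(1/4)*5^(3/4)*a/5) + 3*a^2/4 - 2*a/5 - 1/4


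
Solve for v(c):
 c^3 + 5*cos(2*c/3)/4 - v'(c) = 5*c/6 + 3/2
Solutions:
 v(c) = C1 + c^4/4 - 5*c^2/12 - 3*c/2 + 15*sin(2*c/3)/8


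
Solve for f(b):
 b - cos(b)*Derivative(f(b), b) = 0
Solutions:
 f(b) = C1 + Integral(b/cos(b), b)


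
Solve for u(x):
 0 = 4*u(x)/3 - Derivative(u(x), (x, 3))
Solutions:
 u(x) = C3*exp(6^(2/3)*x/3) + (C1*sin(2^(2/3)*3^(1/6)*x/2) + C2*cos(2^(2/3)*3^(1/6)*x/2))*exp(-6^(2/3)*x/6)


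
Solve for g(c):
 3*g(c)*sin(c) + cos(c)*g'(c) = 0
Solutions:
 g(c) = C1*cos(c)^3


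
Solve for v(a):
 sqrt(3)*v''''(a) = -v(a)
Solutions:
 v(a) = (C1*sin(sqrt(2)*3^(7/8)*a/6) + C2*cos(sqrt(2)*3^(7/8)*a/6))*exp(-sqrt(2)*3^(7/8)*a/6) + (C3*sin(sqrt(2)*3^(7/8)*a/6) + C4*cos(sqrt(2)*3^(7/8)*a/6))*exp(sqrt(2)*3^(7/8)*a/6)


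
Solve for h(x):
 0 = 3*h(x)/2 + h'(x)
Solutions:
 h(x) = C1*exp(-3*x/2)


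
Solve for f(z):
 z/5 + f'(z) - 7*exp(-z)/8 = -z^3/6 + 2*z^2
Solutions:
 f(z) = C1 - z^4/24 + 2*z^3/3 - z^2/10 - 7*exp(-z)/8


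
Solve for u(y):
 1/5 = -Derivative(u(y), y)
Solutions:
 u(y) = C1 - y/5


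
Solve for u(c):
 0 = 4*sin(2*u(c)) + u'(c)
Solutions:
 u(c) = pi - acos((-C1 - exp(16*c))/(C1 - exp(16*c)))/2
 u(c) = acos((-C1 - exp(16*c))/(C1 - exp(16*c)))/2


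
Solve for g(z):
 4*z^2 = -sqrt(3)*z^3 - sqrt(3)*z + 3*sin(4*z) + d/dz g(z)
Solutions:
 g(z) = C1 + sqrt(3)*z^4/4 + 4*z^3/3 + sqrt(3)*z^2/2 + 3*cos(4*z)/4


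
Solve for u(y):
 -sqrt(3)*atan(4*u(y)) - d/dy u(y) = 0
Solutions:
 Integral(1/atan(4*_y), (_y, u(y))) = C1 - sqrt(3)*y


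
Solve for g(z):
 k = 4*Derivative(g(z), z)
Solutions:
 g(z) = C1 + k*z/4


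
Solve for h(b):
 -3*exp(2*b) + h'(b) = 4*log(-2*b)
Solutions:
 h(b) = C1 + 4*b*log(-b) + 4*b*(-1 + log(2)) + 3*exp(2*b)/2


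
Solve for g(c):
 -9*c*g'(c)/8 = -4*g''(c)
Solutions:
 g(c) = C1 + C2*erfi(3*c/8)


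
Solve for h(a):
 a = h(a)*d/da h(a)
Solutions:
 h(a) = -sqrt(C1 + a^2)
 h(a) = sqrt(C1 + a^2)


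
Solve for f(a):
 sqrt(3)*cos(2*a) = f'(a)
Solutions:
 f(a) = C1 + sqrt(3)*sin(2*a)/2


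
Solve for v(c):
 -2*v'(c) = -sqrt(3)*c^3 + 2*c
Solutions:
 v(c) = C1 + sqrt(3)*c^4/8 - c^2/2


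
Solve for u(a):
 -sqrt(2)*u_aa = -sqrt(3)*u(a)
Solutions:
 u(a) = C1*exp(-2^(3/4)*3^(1/4)*a/2) + C2*exp(2^(3/4)*3^(1/4)*a/2)


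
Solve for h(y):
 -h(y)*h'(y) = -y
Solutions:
 h(y) = -sqrt(C1 + y^2)
 h(y) = sqrt(C1 + y^2)


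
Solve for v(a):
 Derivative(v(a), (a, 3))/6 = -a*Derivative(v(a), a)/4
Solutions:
 v(a) = C1 + Integral(C2*airyai(-2^(2/3)*3^(1/3)*a/2) + C3*airybi(-2^(2/3)*3^(1/3)*a/2), a)


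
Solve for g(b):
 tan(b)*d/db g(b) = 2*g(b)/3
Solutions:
 g(b) = C1*sin(b)^(2/3)


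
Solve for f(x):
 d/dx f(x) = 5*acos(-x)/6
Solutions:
 f(x) = C1 + 5*x*acos(-x)/6 + 5*sqrt(1 - x^2)/6


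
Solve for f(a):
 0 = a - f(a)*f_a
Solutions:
 f(a) = -sqrt(C1 + a^2)
 f(a) = sqrt(C1 + a^2)


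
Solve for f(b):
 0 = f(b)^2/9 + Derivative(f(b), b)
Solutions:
 f(b) = 9/(C1 + b)


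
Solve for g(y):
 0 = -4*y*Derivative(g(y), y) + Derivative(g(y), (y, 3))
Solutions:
 g(y) = C1 + Integral(C2*airyai(2^(2/3)*y) + C3*airybi(2^(2/3)*y), y)


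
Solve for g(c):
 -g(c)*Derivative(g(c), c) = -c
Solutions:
 g(c) = -sqrt(C1 + c^2)
 g(c) = sqrt(C1 + c^2)


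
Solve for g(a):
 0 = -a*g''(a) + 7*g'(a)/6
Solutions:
 g(a) = C1 + C2*a^(13/6)


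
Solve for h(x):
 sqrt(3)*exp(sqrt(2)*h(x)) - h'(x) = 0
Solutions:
 h(x) = sqrt(2)*(2*log(-1/(C1 + sqrt(3)*x)) - log(2))/4


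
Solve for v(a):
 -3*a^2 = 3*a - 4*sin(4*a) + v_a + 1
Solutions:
 v(a) = C1 - a^3 - 3*a^2/2 - a - cos(4*a)


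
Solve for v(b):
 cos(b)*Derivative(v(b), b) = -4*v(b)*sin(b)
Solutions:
 v(b) = C1*cos(b)^4


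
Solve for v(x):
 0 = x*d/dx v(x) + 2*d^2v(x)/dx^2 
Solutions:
 v(x) = C1 + C2*erf(x/2)


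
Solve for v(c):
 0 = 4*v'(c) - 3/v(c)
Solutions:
 v(c) = -sqrt(C1 + 6*c)/2
 v(c) = sqrt(C1 + 6*c)/2


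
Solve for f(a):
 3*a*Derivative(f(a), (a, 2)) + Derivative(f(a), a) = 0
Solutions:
 f(a) = C1 + C2*a^(2/3)


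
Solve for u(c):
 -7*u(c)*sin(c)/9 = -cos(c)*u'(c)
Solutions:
 u(c) = C1/cos(c)^(7/9)


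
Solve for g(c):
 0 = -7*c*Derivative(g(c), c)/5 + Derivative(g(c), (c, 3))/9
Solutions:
 g(c) = C1 + Integral(C2*airyai(5^(2/3)*63^(1/3)*c/5) + C3*airybi(5^(2/3)*63^(1/3)*c/5), c)


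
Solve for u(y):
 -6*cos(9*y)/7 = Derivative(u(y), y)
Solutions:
 u(y) = C1 - 2*sin(9*y)/21


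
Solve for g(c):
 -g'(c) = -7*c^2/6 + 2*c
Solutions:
 g(c) = C1 + 7*c^3/18 - c^2


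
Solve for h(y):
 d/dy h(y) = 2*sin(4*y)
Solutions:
 h(y) = C1 - cos(4*y)/2


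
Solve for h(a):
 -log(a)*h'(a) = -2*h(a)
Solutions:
 h(a) = C1*exp(2*li(a))


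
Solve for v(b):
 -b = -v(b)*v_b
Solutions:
 v(b) = -sqrt(C1 + b^2)
 v(b) = sqrt(C1 + b^2)


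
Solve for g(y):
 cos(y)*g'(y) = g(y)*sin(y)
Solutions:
 g(y) = C1/cos(y)


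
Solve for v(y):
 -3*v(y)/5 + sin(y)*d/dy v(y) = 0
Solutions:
 v(y) = C1*(cos(y) - 1)^(3/10)/(cos(y) + 1)^(3/10)


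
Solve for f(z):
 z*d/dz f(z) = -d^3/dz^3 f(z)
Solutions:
 f(z) = C1 + Integral(C2*airyai(-z) + C3*airybi(-z), z)


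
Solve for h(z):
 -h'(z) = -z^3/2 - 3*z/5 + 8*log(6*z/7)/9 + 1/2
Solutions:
 h(z) = C1 + z^4/8 + 3*z^2/10 - 8*z*log(z)/9 - 8*z*log(6)/9 + 7*z/18 + 8*z*log(7)/9


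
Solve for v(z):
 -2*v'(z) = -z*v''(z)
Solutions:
 v(z) = C1 + C2*z^3


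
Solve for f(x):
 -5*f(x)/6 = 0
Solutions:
 f(x) = 0


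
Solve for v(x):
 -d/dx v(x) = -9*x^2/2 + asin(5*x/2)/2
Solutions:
 v(x) = C1 + 3*x^3/2 - x*asin(5*x/2)/2 - sqrt(4 - 25*x^2)/10


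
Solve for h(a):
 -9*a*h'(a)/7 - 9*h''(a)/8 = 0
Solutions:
 h(a) = C1 + C2*erf(2*sqrt(7)*a/7)


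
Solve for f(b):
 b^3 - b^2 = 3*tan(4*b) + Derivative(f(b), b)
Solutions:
 f(b) = C1 + b^4/4 - b^3/3 + 3*log(cos(4*b))/4


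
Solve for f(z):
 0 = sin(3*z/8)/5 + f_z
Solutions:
 f(z) = C1 + 8*cos(3*z/8)/15


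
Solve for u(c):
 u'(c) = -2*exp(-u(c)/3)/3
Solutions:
 u(c) = 3*log(C1 - 2*c/9)


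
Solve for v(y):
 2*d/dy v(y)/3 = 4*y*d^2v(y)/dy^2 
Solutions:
 v(y) = C1 + C2*y^(7/6)


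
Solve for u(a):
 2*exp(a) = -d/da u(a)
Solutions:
 u(a) = C1 - 2*exp(a)


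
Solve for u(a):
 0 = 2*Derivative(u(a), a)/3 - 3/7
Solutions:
 u(a) = C1 + 9*a/14


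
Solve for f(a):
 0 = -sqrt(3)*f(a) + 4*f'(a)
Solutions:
 f(a) = C1*exp(sqrt(3)*a/4)


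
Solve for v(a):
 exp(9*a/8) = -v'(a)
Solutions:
 v(a) = C1 - 8*exp(9*a/8)/9


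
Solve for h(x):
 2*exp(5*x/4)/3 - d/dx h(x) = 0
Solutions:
 h(x) = C1 + 8*exp(5*x/4)/15


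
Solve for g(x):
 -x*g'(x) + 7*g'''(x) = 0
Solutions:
 g(x) = C1 + Integral(C2*airyai(7^(2/3)*x/7) + C3*airybi(7^(2/3)*x/7), x)


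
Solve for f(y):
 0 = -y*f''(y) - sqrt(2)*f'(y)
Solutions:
 f(y) = C1 + C2*y^(1 - sqrt(2))


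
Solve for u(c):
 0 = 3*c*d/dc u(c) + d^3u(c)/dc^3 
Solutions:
 u(c) = C1 + Integral(C2*airyai(-3^(1/3)*c) + C3*airybi(-3^(1/3)*c), c)


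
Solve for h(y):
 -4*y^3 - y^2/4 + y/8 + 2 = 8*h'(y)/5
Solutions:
 h(y) = C1 - 5*y^4/8 - 5*y^3/96 + 5*y^2/128 + 5*y/4


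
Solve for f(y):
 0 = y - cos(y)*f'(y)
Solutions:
 f(y) = C1 + Integral(y/cos(y), y)


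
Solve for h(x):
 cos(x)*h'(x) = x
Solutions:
 h(x) = C1 + Integral(x/cos(x), x)


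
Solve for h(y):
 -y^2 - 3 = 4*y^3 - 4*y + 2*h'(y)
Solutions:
 h(y) = C1 - y^4/2 - y^3/6 + y^2 - 3*y/2


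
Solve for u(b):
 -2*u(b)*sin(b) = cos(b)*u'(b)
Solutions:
 u(b) = C1*cos(b)^2


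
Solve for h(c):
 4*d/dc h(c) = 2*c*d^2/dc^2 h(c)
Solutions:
 h(c) = C1 + C2*c^3


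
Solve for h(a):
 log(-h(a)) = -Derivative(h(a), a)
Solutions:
 -li(-h(a)) = C1 - a


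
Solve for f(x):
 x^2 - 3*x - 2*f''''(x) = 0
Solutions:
 f(x) = C1 + C2*x + C3*x^2 + C4*x^3 + x^6/720 - x^5/80


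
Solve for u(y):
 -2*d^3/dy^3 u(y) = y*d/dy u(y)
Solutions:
 u(y) = C1 + Integral(C2*airyai(-2^(2/3)*y/2) + C3*airybi(-2^(2/3)*y/2), y)


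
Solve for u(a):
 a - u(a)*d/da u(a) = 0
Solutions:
 u(a) = -sqrt(C1 + a^2)
 u(a) = sqrt(C1 + a^2)


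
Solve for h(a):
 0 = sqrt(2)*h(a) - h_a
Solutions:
 h(a) = C1*exp(sqrt(2)*a)


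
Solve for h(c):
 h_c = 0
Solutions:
 h(c) = C1


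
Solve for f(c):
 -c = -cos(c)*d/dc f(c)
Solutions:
 f(c) = C1 + Integral(c/cos(c), c)


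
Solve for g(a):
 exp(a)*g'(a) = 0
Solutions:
 g(a) = C1


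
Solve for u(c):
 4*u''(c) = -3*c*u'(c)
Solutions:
 u(c) = C1 + C2*erf(sqrt(6)*c/4)


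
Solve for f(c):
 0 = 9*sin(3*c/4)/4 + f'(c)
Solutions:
 f(c) = C1 + 3*cos(3*c/4)


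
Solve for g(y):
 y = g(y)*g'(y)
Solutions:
 g(y) = -sqrt(C1 + y^2)
 g(y) = sqrt(C1 + y^2)


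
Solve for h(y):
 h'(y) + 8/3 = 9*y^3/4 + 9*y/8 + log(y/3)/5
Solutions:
 h(y) = C1 + 9*y^4/16 + 9*y^2/16 + y*log(y)/5 - 43*y/15 - y*log(3)/5


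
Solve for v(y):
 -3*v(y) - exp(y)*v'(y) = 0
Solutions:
 v(y) = C1*exp(3*exp(-y))


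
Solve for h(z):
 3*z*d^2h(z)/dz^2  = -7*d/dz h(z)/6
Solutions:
 h(z) = C1 + C2*z^(11/18)


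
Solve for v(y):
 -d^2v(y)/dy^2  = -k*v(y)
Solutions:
 v(y) = C1*exp(-sqrt(k)*y) + C2*exp(sqrt(k)*y)


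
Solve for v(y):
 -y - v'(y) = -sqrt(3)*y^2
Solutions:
 v(y) = C1 + sqrt(3)*y^3/3 - y^2/2


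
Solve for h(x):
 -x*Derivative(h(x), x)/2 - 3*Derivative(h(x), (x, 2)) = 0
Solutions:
 h(x) = C1 + C2*erf(sqrt(3)*x/6)


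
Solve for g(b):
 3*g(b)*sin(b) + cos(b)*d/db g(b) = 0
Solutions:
 g(b) = C1*cos(b)^3


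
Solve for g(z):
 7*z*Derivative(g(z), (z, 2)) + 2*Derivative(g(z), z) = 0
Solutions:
 g(z) = C1 + C2*z^(5/7)


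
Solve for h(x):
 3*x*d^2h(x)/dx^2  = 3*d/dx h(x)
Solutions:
 h(x) = C1 + C2*x^2


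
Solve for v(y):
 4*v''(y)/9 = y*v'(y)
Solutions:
 v(y) = C1 + C2*erfi(3*sqrt(2)*y/4)


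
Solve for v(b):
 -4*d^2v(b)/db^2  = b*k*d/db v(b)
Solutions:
 v(b) = Piecewise((-sqrt(2)*sqrt(pi)*C1*erf(sqrt(2)*b*sqrt(k)/4)/sqrt(k) - C2, (k > 0) | (k < 0)), (-C1*b - C2, True))


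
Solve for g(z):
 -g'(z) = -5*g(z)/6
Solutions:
 g(z) = C1*exp(5*z/6)


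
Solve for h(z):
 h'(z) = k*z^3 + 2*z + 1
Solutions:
 h(z) = C1 + k*z^4/4 + z^2 + z


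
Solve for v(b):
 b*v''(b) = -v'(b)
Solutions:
 v(b) = C1 + C2*log(b)


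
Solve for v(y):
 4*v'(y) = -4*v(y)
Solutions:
 v(y) = C1*exp(-y)


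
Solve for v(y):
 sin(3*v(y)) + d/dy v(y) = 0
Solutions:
 v(y) = -acos((-C1 - exp(6*y))/(C1 - exp(6*y)))/3 + 2*pi/3
 v(y) = acos((-C1 - exp(6*y))/(C1 - exp(6*y)))/3


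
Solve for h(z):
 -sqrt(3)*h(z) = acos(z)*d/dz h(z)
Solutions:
 h(z) = C1*exp(-sqrt(3)*Integral(1/acos(z), z))


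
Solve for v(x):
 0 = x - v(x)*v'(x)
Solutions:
 v(x) = -sqrt(C1 + x^2)
 v(x) = sqrt(C1 + x^2)


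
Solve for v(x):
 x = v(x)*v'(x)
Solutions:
 v(x) = -sqrt(C1 + x^2)
 v(x) = sqrt(C1 + x^2)


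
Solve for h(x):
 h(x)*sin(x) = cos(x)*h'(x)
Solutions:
 h(x) = C1/cos(x)


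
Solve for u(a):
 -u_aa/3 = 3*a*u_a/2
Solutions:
 u(a) = C1 + C2*erf(3*a/2)


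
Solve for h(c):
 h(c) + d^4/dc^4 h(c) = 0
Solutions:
 h(c) = (C1*sin(sqrt(2)*c/2) + C2*cos(sqrt(2)*c/2))*exp(-sqrt(2)*c/2) + (C3*sin(sqrt(2)*c/2) + C4*cos(sqrt(2)*c/2))*exp(sqrt(2)*c/2)


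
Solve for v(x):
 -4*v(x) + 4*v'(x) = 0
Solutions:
 v(x) = C1*exp(x)


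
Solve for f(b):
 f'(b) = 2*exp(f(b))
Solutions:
 f(b) = log(-1/(C1 + 2*b))


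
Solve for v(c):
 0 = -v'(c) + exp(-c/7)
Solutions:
 v(c) = C1 - 7*exp(-c/7)


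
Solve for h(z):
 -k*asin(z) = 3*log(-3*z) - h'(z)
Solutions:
 h(z) = C1 + k*(z*asin(z) + sqrt(1 - z^2)) + 3*z*log(-z) - 3*z + 3*z*log(3)


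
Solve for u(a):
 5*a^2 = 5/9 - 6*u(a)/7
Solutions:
 u(a) = 35/54 - 35*a^2/6


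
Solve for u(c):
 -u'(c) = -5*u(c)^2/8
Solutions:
 u(c) = -8/(C1 + 5*c)


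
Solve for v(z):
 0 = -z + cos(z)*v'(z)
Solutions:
 v(z) = C1 + Integral(z/cos(z), z)


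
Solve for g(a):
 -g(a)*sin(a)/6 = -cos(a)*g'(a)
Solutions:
 g(a) = C1/cos(a)^(1/6)


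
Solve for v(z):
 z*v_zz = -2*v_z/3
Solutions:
 v(z) = C1 + C2*z^(1/3)


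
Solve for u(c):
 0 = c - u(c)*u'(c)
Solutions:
 u(c) = -sqrt(C1 + c^2)
 u(c) = sqrt(C1 + c^2)


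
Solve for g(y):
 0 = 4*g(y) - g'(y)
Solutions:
 g(y) = C1*exp(4*y)


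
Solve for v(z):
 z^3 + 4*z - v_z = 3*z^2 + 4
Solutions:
 v(z) = C1 + z^4/4 - z^3 + 2*z^2 - 4*z


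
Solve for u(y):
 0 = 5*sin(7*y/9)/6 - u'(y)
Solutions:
 u(y) = C1 - 15*cos(7*y/9)/14


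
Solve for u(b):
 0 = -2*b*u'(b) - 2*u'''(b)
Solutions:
 u(b) = C1 + Integral(C2*airyai(-b) + C3*airybi(-b), b)


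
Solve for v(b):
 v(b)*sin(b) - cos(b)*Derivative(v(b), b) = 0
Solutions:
 v(b) = C1/cos(b)


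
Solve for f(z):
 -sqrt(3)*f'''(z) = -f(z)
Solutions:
 f(z) = C3*exp(3^(5/6)*z/3) + (C1*sin(3^(1/3)*z/2) + C2*cos(3^(1/3)*z/2))*exp(-3^(5/6)*z/6)


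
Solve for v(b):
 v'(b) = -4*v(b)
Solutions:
 v(b) = C1*exp(-4*b)


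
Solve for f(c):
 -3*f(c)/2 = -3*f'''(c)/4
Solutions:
 f(c) = C3*exp(2^(1/3)*c) + (C1*sin(2^(1/3)*sqrt(3)*c/2) + C2*cos(2^(1/3)*sqrt(3)*c/2))*exp(-2^(1/3)*c/2)


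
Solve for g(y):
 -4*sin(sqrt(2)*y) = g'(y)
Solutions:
 g(y) = C1 + 2*sqrt(2)*cos(sqrt(2)*y)


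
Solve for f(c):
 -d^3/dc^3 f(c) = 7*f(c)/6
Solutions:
 f(c) = C3*exp(-6^(2/3)*7^(1/3)*c/6) + (C1*sin(2^(2/3)*3^(1/6)*7^(1/3)*c/4) + C2*cos(2^(2/3)*3^(1/6)*7^(1/3)*c/4))*exp(6^(2/3)*7^(1/3)*c/12)


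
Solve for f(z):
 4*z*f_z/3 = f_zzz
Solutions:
 f(z) = C1 + Integral(C2*airyai(6^(2/3)*z/3) + C3*airybi(6^(2/3)*z/3), z)


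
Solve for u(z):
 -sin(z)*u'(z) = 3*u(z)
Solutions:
 u(z) = C1*(cos(z) + 1)^(3/2)/(cos(z) - 1)^(3/2)


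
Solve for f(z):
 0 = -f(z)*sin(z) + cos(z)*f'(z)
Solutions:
 f(z) = C1/cos(z)


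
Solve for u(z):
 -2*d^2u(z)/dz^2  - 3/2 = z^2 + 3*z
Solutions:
 u(z) = C1 + C2*z - z^4/24 - z^3/4 - 3*z^2/8


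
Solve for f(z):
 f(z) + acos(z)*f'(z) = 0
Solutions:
 f(z) = C1*exp(-Integral(1/acos(z), z))


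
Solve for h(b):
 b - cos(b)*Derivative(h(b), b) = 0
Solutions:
 h(b) = C1 + Integral(b/cos(b), b)


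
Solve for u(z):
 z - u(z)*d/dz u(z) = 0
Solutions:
 u(z) = -sqrt(C1 + z^2)
 u(z) = sqrt(C1 + z^2)


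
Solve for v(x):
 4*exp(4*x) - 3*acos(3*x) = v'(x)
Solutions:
 v(x) = C1 - 3*x*acos(3*x) + sqrt(1 - 9*x^2) + exp(4*x)


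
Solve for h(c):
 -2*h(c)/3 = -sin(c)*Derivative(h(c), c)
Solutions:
 h(c) = C1*(cos(c) - 1)^(1/3)/(cos(c) + 1)^(1/3)


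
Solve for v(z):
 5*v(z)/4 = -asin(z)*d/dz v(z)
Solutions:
 v(z) = C1*exp(-5*Integral(1/asin(z), z)/4)


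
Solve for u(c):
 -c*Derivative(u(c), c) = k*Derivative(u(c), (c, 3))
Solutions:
 u(c) = C1 + Integral(C2*airyai(c*(-1/k)^(1/3)) + C3*airybi(c*(-1/k)^(1/3)), c)
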